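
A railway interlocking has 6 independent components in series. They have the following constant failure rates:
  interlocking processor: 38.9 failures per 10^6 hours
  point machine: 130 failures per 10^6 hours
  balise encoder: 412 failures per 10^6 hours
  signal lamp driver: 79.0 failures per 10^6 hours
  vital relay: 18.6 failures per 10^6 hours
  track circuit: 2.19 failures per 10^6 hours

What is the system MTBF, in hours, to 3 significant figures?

Series of exponential components: λ_sys = Σ λ_i
λ_sys = 0.0000389 + 0.000130 + 0.000412 + 0.0000790 + 0.0000186 + 0.00000219 = 6.8069e-04 /h
MTBF = 1 / λ_sys = 1470 h

1470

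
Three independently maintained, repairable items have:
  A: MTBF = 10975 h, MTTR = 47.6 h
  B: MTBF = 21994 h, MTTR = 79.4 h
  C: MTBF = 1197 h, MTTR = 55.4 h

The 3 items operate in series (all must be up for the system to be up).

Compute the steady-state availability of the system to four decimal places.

0.9482

A(A) = MTBF/(MTBF+MTTR) = 10975/(10975+47.6) = 0.995682
A(B) = MTBF/(MTBF+MTTR) = 21994/(21994+79.4) = 0.996403
A(C) = MTBF/(MTBF+MTTR) = 1197/(1197+55.4) = 0.955765
Series availability: 0.995682 × 0.996403 × 0.955765 = 0.9482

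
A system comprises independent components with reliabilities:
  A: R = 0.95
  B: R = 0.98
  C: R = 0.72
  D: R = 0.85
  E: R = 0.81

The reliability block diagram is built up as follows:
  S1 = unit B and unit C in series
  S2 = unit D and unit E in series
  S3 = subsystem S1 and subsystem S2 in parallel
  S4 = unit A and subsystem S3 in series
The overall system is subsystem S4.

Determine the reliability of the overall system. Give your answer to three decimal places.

0.863

Series (B and C): 0.98000 × 0.72000 = 0.70560
Series (D and E): 0.85000 × 0.81000 = 0.68850
Parallel ([0.70560] and [0.68850]): 1 − (1 − 0.70560)(1 − 0.68850) = 0.90829
Series (A and [0.90829]): 0.95000 × 0.90829 = 0.863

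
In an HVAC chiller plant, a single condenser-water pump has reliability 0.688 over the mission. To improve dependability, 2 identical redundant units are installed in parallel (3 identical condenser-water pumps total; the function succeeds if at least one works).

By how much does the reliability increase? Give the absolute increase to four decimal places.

R_before = 0.688
R_after = 1 − (1 − 0.688)^3 = 0.9696
ΔR = 0.9696 − 0.688 = 0.2816

0.2816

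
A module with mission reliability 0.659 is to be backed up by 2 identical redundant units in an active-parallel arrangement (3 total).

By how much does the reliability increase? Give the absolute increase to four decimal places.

R_before = 0.659
R_after = 1 − (1 − 0.659)^3 = 0.9603
ΔR = 0.9603 − 0.659 = 0.3013

0.3013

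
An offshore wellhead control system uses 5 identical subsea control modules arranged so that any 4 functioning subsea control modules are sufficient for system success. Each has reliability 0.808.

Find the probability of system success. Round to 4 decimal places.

R = Σ_{i=4}^{5} C(5,i) p^i (1−p)^{5−i} with p = 0.808
C(5,4)·0.808^4·0.192^1 = 0.409182
C(5,5)·0.808^5·0.192^0 = 0.344395
Sum = 0.7536

0.7536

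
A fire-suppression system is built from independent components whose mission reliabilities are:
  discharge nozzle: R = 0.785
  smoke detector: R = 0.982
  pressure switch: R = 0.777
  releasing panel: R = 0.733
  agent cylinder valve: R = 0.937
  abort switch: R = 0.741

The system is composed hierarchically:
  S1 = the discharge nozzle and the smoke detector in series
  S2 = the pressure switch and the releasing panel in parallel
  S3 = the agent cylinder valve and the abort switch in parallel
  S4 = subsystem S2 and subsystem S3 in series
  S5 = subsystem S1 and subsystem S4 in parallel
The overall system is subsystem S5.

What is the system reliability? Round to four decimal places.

0.9828

Series (discharge nozzle and smoke detector): 0.785000 × 0.982000 = 0.770870
Parallel (pressure switch and releasing panel): 1 − (1 − 0.777000)(1 − 0.733000) = 0.940459
Parallel (agent cylinder valve and abort switch): 1 − (1 − 0.937000)(1 − 0.741000) = 0.983683
Series ([0.940459] and [0.983683]): 0.940459 × 0.983683 = 0.925114
Parallel ([0.770870] and [0.925114]): 1 − (1 − 0.770870)(1 − 0.925114) = 0.9828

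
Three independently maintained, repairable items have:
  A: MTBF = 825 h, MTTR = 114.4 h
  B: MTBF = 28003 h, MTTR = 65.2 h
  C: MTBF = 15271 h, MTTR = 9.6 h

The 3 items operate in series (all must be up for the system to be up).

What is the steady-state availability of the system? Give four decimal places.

0.8756

A(A) = MTBF/(MTBF+MTTR) = 825/(825+114.4) = 0.878220
A(B) = MTBF/(MTBF+MTTR) = 28003/(28003+65.2) = 0.997677
A(C) = MTBF/(MTBF+MTTR) = 15271/(15271+9.6) = 0.999372
Series availability: 0.878220 × 0.997677 × 0.999372 = 0.8756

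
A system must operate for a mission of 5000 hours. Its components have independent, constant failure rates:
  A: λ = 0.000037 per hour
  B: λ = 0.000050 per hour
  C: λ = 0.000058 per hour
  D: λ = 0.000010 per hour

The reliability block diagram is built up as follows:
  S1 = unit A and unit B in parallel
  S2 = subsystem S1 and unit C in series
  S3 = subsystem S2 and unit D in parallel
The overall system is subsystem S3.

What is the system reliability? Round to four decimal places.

R(A) = exp(−0.000037 × 5000) = 0.831104
R(B) = exp(−0.000050 × 5000) = 0.778801
R(C) = exp(−0.000058 × 5000) = 0.748264
R(D) = exp(−0.000010 × 5000) = 0.951229
Parallel (A and B): 1 − (1 − 0.831104)(1 − 0.778801) = 0.962640
Series ([0.962640] and C): 0.962640 × 0.748264 = 0.720309
Parallel ([0.720309] and D): 1 − (1 − 0.720309)(1 − 0.951229) = 0.9864

0.9864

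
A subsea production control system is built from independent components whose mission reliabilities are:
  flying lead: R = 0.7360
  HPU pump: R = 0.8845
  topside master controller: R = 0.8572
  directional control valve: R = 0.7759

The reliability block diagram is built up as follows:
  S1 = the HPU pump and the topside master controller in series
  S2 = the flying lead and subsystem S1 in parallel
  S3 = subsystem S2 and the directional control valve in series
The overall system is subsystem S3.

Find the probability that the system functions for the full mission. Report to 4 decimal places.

Series (HPU pump and topside master controller): 0.884500 × 0.857200 = 0.758193
Parallel (flying lead and [0.758193]): 1 − (1 − 0.736000)(1 − 0.758193) = 0.936163
Series ([0.936163] and directional control valve): 0.936163 × 0.775900 = 0.7264

0.7264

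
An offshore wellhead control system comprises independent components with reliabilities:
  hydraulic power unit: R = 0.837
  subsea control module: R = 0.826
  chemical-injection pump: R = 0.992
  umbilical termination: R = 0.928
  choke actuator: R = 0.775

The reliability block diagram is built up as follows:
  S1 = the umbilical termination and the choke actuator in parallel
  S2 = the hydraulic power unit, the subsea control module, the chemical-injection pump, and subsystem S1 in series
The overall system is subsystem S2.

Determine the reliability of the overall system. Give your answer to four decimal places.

Parallel (umbilical termination and choke actuator): 1 − (1 − 0.928000)(1 − 0.775000) = 0.983800
Series (hydraulic power unit, subsea control module, chemical-injection pump, and [0.983800]): 0.837000 × 0.826000 × 0.992000 × 0.983800 = 0.6747

0.6747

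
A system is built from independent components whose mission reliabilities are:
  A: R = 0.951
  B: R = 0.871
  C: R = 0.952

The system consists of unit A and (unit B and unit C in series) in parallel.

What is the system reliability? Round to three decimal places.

0.992

Series (B and C): 0.87100 × 0.95200 = 0.82919
Parallel (A and [0.82919]): 1 − (1 − 0.95100)(1 − 0.82919) = 0.992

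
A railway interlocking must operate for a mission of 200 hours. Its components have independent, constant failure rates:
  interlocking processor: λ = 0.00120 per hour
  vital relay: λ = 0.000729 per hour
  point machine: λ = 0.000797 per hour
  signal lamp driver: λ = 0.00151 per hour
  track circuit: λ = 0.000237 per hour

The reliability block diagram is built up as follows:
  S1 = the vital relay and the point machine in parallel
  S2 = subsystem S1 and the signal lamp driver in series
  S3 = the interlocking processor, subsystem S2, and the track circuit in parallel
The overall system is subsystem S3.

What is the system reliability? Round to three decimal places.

R(interlocking processor) = exp(−0.00120 × 200) = 0.78663
R(vital relay) = exp(−0.000729 × 200) = 0.86433
R(point machine) = exp(−0.000797 × 200) = 0.85266
R(signal lamp driver) = exp(−0.00151 × 200) = 0.73934
R(track circuit) = exp(−0.000237 × 200) = 0.95371
Parallel (vital relay and point machine): 1 − (1 − 0.86433)(1 − 0.85266) = 0.98001
Series ([0.98001] and signal lamp driver): 0.98001 × 0.73934 = 0.72456
Parallel (interlocking processor, [0.72456], and track circuit): 1 − (1 − 0.78663)(1 − 0.72456)(1 − 0.95371) = 0.997

0.997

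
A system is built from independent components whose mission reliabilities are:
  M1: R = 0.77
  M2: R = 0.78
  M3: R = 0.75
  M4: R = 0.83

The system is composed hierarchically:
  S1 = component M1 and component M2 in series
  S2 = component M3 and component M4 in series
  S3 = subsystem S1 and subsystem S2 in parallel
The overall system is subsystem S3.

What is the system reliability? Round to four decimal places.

Series (M1 and M2): 0.770000 × 0.780000 = 0.600600
Series (M3 and M4): 0.750000 × 0.830000 = 0.622500
Parallel ([0.600600] and [0.622500]): 1 − (1 − 0.600600)(1 − 0.622500) = 0.8492

0.8492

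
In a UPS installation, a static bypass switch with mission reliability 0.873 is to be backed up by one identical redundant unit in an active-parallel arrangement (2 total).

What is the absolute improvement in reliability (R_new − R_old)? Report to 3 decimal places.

0.111

R_before = 0.873
R_after = 1 − (1 − 0.873)^2 = 0.984
ΔR = 0.984 − 0.873 = 0.111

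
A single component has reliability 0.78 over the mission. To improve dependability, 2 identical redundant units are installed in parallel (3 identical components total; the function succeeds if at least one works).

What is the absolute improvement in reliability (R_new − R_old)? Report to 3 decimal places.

0.209

R_before = 0.78
R_after = 1 − (1 − 0.78)^3 = 0.989
ΔR = 0.989 − 0.78 = 0.209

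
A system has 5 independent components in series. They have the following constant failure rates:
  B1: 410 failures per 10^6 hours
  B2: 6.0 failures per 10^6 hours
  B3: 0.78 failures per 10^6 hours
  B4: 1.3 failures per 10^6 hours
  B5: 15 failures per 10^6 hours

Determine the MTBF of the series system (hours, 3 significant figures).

2310

Series of exponential components: λ_sys = Σ λ_i
λ_sys = 0.00041 + 0.0000060 + 0.00000078 + 0.0000013 + 0.000015 = 4.3308e-04 /h
MTBF = 1 / λ_sys = 2310 h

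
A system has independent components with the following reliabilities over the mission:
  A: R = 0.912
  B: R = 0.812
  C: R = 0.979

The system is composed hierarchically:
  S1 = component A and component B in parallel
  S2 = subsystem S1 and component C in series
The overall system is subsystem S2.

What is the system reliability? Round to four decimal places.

Parallel (A and B): 1 − (1 − 0.912000)(1 − 0.812000) = 0.983456
Series ([0.983456] and C): 0.983456 × 0.979000 = 0.9628

0.9628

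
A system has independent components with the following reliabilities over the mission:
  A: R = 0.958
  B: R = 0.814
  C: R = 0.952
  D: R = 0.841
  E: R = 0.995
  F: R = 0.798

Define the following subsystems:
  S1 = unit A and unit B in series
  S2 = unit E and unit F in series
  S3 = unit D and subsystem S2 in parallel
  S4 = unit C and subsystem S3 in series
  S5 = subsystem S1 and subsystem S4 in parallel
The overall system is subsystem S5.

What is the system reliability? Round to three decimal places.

0.983

Series (A and B): 0.95800 × 0.81400 = 0.77981
Series (E and F): 0.99500 × 0.79800 = 0.79401
Parallel (D and [0.79401]): 1 − (1 − 0.84100)(1 − 0.79401) = 0.96725
Series (C and [0.96725]): 0.95200 × 0.96725 = 0.92082
Parallel ([0.77981] and [0.92082]): 1 − (1 − 0.77981)(1 − 0.92082) = 0.983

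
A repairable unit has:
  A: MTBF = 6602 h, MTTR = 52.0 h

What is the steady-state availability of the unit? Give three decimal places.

0.992

A(A) = MTBF/(MTBF+MTTR) = 6602/(6602+52.0) = 0.992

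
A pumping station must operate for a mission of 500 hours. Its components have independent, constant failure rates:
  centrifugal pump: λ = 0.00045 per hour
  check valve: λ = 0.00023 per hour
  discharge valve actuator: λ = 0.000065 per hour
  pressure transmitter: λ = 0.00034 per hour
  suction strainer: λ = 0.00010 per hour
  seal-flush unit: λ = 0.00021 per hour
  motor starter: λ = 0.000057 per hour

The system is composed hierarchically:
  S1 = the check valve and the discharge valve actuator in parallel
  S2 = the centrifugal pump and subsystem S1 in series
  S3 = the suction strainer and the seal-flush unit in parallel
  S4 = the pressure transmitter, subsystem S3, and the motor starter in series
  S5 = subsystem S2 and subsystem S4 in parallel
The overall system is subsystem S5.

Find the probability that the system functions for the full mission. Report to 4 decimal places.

0.9624

R(centrifugal pump) = exp(−0.00045 × 500) = 0.798516
R(check valve) = exp(−0.00023 × 500) = 0.891366
R(discharge valve actuator) = exp(−0.000065 × 500) = 0.968022
R(pressure transmitter) = exp(−0.00034 × 500) = 0.843665
R(suction strainer) = exp(−0.00010 × 500) = 0.951229
R(seal-flush unit) = exp(−0.00021 × 500) = 0.900325
R(motor starter) = exp(−0.000057 × 500) = 0.971902
Parallel (check valve and discharge valve actuator): 1 − (1 − 0.891366)(1 − 0.968022) = 0.996526
Series (centrifugal pump and [0.996526]): 0.798516 × 0.996526 = 0.795742
Parallel (suction strainer and seal-flush unit): 1 − (1 − 0.951229)(1 − 0.900325) = 0.995139
Series (pressure transmitter, [0.995139], and motor starter): 0.843665 × 0.995139 × 0.971902 = 0.815974
Parallel ([0.795742] and [0.815974]): 1 − (1 − 0.795742)(1 − 0.815974) = 0.9624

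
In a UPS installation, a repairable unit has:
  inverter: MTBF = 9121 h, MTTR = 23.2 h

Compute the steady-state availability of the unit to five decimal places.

0.99746

A(inverter) = MTBF/(MTBF+MTTR) = 9121/(9121+23.2) = 0.99746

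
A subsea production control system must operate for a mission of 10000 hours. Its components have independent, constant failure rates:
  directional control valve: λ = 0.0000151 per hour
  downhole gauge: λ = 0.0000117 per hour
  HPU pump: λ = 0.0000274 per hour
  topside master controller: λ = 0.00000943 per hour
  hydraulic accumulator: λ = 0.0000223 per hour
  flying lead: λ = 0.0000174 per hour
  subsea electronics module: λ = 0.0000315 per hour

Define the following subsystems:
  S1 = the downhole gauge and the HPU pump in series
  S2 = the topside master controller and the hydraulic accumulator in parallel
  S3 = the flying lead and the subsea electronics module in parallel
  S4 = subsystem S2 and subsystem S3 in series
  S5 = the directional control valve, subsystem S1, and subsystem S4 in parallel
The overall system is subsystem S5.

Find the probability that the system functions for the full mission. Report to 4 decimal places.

0.9973

R(directional control valve) = exp(−0.0000151 × 10000) = 0.859848
R(downhole gauge) = exp(−0.0000117 × 10000) = 0.889585
R(HPU pump) = exp(−0.0000274 × 10000) = 0.760332
R(topside master controller) = exp(−0.00000943 × 10000) = 0.910010
R(hydraulic accumulator) = exp(−0.0000223 × 10000) = 0.800115
R(flying lead) = exp(−0.0000174 × 10000) = 0.840297
R(subsea electronics module) = exp(−0.0000315 × 10000) = 0.729789
Series (downhole gauge and HPU pump): 0.889585 × 0.760332 = 0.676380
Parallel (topside master controller and hydraulic accumulator): 1 − (1 − 0.910010)(1 − 0.800115) = 0.982012
Parallel (flying lead and subsea electronics module): 1 − (1 − 0.840297)(1 − 0.729789) = 0.956846
Series ([0.982012] and [0.956846]): 0.982012 × 0.956846 = 0.939634
Parallel (directional control valve, [0.676380], and [0.939634]): 1 − (1 − 0.859848)(1 − 0.676380)(1 − 0.939634) = 0.9973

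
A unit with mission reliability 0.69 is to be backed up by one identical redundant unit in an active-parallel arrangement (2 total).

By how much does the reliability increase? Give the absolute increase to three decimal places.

0.214

R_before = 0.69
R_after = 1 − (1 − 0.69)^2 = 0.904
ΔR = 0.904 − 0.69 = 0.214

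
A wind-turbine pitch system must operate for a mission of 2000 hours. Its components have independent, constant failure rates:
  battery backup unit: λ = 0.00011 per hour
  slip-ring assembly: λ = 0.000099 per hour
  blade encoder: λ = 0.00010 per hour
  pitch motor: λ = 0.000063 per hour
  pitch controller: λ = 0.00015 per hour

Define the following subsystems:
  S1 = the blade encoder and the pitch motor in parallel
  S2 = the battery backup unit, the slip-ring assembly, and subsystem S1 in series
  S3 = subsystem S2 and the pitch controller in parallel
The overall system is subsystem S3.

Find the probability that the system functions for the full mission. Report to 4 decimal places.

0.9078

R(battery backup unit) = exp(−0.00011 × 2000) = 0.802519
R(slip-ring assembly) = exp(−0.000099 × 2000) = 0.820370
R(blade encoder) = exp(−0.00010 × 2000) = 0.818731
R(pitch motor) = exp(−0.000063 × 2000) = 0.881615
R(pitch controller) = exp(−0.00015 × 2000) = 0.740818
Parallel (blade encoder and pitch motor): 1 − (1 − 0.818731)(1 − 0.881615) = 0.978540
Series (battery backup unit, slip-ring assembly, and [0.978540]): 0.802519 × 0.820370 × 0.978540 = 0.644234
Parallel ([0.644234] and pitch controller): 1 − (1 − 0.644234)(1 − 0.740818) = 0.9078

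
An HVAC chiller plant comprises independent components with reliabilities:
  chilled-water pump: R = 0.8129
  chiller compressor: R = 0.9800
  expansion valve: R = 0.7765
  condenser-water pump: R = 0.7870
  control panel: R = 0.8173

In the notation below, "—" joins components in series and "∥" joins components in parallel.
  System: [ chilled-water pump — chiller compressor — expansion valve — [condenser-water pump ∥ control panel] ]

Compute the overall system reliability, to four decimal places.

Parallel (condenser-water pump and control panel): 1 − (1 − 0.787000)(1 − 0.817300) = 0.961085
Series (chilled-water pump, chiller compressor, expansion valve, and [0.961085]): 0.812900 × 0.980000 × 0.776500 × 0.961085 = 0.5945

0.5945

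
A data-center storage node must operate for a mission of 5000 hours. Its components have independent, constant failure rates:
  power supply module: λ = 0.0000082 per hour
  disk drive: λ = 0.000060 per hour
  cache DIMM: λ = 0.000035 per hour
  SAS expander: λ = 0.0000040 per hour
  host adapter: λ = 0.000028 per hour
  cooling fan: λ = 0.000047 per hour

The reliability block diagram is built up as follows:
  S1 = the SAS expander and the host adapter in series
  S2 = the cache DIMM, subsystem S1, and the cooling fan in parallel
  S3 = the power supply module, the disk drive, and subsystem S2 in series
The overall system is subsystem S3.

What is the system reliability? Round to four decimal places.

0.7075

R(power supply module) = exp(−0.0000082 × 5000) = 0.959829
R(disk drive) = exp(−0.000060 × 5000) = 0.740818
R(cache DIMM) = exp(−0.000035 × 5000) = 0.839457
R(SAS expander) = exp(−0.0000040 × 5000) = 0.980199
R(host adapter) = exp(−0.000028 × 5000) = 0.869358
R(cooling fan) = exp(−0.000047 × 5000) = 0.790571
Series (SAS expander and host adapter): 0.980199 × 0.869358 = 0.852144
Parallel (cache DIMM, [0.852144], and cooling fan): 1 − (1 − 0.839457)(1 − 0.852144)(1 − 0.790571) = 0.995029
Series (power supply module, disk drive, and [0.995029]): 0.959829 × 0.740818 × 0.995029 = 0.7075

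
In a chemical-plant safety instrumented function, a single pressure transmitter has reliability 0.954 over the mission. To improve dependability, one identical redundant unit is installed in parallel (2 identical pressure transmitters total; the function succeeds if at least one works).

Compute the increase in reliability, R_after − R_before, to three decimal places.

R_before = 0.954
R_after = 1 − (1 − 0.954)^2 = 0.998
ΔR = 0.998 − 0.954 = 0.044

0.044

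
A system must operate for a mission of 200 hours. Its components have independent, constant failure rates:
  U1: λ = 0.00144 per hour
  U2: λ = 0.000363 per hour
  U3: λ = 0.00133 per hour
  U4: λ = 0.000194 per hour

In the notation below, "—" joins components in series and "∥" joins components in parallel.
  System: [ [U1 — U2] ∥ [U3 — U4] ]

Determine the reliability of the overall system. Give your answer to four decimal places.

0.9205

R(U1) = exp(−0.00144 × 200) = 0.749762
R(U2) = exp(−0.000363 × 200) = 0.929973
R(U3) = exp(−0.00133 × 200) = 0.766439
R(U4) = exp(−0.000194 × 200) = 0.961943
Series (U1 and U2): 0.749762 × 0.929973 = 0.697258
Series (U3 and U4): 0.766439 × 0.961943 = 0.737271
Parallel ([0.697258] and [0.737271]): 1 − (1 − 0.697258)(1 − 0.737271) = 0.9205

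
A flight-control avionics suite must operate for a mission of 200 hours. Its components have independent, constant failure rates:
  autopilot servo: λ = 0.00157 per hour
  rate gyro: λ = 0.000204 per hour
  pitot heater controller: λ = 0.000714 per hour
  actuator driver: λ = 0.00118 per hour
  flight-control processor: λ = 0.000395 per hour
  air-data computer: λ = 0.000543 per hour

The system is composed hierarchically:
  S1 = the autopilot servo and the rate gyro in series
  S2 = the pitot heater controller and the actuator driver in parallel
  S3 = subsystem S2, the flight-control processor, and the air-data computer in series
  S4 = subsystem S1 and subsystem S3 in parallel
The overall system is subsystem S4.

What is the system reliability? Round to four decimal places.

R(autopilot servo) = exp(−0.00157 × 200) = 0.730519
R(rate gyro) = exp(−0.000204 × 200) = 0.960021
R(pitot heater controller) = exp(−0.000714 × 200) = 0.866927
R(actuator driver) = exp(−0.00118 × 200) = 0.789781
R(flight-control processor) = exp(−0.000395 × 200) = 0.924040
R(air-data computer) = exp(−0.000543 × 200) = 0.897089
Series (autopilot servo and rate gyro): 0.730519 × 0.960021 = 0.701314
Parallel (pitot heater controller and actuator driver): 1 − (1 − 0.866927)(1 − 0.789781) = 0.972026
Series ([0.972026], flight-control processor, and air-data computer): 0.972026 × 0.924040 × 0.897089 = 0.805757
Parallel ([0.701314] and [0.805757]): 1 − (1 − 0.701314)(1 − 0.805757) = 0.9420

0.9420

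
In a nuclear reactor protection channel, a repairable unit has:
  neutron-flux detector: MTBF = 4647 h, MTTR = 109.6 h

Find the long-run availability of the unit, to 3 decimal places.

A(neutron-flux detector) = MTBF/(MTBF+MTTR) = 4647/(4647+109.6) = 0.977

0.977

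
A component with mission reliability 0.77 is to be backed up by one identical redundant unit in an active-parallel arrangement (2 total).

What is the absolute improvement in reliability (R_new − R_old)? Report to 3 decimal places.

0.177

R_before = 0.77
R_after = 1 − (1 − 0.77)^2 = 0.947
ΔR = 0.947 − 0.77 = 0.177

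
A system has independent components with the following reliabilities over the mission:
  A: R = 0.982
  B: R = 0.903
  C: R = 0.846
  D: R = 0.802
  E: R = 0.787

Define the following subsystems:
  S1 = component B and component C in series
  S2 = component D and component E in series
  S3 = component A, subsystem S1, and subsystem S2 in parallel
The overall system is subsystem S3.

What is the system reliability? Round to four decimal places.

Series (B and C): 0.903000 × 0.846000 = 0.763938
Series (D and E): 0.802000 × 0.787000 = 0.631174
Parallel (A, [0.763938], and [0.631174]): 1 − (1 − 0.982000)(1 − 0.763938)(1 − 0.631174) = 0.9984

0.9984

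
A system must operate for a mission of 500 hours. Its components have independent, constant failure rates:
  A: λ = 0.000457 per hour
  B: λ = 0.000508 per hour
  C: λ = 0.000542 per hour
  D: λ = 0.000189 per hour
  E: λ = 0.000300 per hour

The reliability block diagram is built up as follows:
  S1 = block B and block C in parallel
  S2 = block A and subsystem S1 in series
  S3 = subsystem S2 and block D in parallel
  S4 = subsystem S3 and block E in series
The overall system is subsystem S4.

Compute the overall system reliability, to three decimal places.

R(A) = exp(−0.000457 × 500) = 0.79573
R(B) = exp(−0.000508 × 500) = 0.77569
R(C) = exp(−0.000542 × 500) = 0.76262
R(D) = exp(−0.000189 × 500) = 0.90983
R(E) = exp(−0.000300 × 500) = 0.86071
Parallel (B and C): 1 − (1 − 0.77569)(1 − 0.76262) = 0.94675
Series (A and [0.94675]): 0.79573 × 0.94675 = 0.75336
Parallel ([0.75336] and D): 1 − (1 − 0.75336)(1 − 0.90983) = 0.97776
Series ([0.97776] and E): 0.97776 × 0.86071 = 0.842

0.842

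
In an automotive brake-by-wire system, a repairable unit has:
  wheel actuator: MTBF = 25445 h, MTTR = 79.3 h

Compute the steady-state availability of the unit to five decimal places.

0.99689

A(wheel actuator) = MTBF/(MTBF+MTTR) = 25445/(25445+79.3) = 0.99689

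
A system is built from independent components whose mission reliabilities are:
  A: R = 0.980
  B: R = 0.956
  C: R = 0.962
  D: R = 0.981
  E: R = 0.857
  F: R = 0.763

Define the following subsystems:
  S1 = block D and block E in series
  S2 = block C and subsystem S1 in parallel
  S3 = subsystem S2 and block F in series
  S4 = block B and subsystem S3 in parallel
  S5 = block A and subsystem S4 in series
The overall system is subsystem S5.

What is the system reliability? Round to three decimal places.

0.970

Series (D and E): 0.98100 × 0.85700 = 0.84072
Parallel (C and [0.84072]): 1 − (1 − 0.96200)(1 − 0.84072) = 0.99395
Series ([0.99395] and F): 0.99395 × 0.76300 = 0.75838
Parallel (B and [0.75838]): 1 − (1 − 0.95600)(1 − 0.75838) = 0.98937
Series (A and [0.98937]): 0.98000 × 0.98937 = 0.970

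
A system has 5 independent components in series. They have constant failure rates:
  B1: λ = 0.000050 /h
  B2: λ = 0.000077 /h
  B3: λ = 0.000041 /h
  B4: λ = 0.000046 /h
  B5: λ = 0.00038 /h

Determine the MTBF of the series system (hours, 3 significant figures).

1680

Series of exponential components: λ_sys = Σ λ_i
λ_sys = 0.000050 + 0.000077 + 0.000041 + 0.000046 + 0.00038 = 5.9400e-04 /h
MTBF = 1 / λ_sys = 1680 h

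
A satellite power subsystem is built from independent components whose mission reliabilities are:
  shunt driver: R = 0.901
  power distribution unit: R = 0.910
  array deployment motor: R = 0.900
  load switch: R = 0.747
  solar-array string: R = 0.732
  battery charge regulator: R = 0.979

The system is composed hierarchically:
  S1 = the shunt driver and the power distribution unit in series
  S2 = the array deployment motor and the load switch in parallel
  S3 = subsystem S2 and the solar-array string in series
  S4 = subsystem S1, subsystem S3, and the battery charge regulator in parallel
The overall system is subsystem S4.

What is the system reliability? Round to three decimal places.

Series (shunt driver and power distribution unit): 0.90100 × 0.91000 = 0.81991
Parallel (array deployment motor and load switch): 1 − (1 − 0.90000)(1 − 0.74700) = 0.97470
Series ([0.97470] and solar-array string): 0.97470 × 0.73200 = 0.71348
Parallel ([0.81991], [0.71348], and battery charge regulator): 1 − (1 − 0.81991)(1 − 0.71348)(1 − 0.97900) = 0.999

0.999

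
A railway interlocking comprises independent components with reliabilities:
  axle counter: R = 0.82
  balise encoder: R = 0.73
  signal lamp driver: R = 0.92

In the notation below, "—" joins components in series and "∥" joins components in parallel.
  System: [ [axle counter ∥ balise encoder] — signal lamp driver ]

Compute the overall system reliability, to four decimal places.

0.8753

Parallel (axle counter and balise encoder): 1 − (1 − 0.820000)(1 − 0.730000) = 0.951400
Series ([0.951400] and signal lamp driver): 0.951400 × 0.920000 = 0.8753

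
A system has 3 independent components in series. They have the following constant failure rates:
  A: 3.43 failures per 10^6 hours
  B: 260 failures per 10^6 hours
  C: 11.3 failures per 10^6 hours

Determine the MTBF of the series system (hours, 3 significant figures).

3640

Series of exponential components: λ_sys = Σ λ_i
λ_sys = 0.00000343 + 0.000260 + 0.0000113 = 2.7473e-04 /h
MTBF = 1 / λ_sys = 3640 h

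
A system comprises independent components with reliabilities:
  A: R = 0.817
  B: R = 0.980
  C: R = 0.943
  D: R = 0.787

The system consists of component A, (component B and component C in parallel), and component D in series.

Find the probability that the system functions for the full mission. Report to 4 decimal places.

Parallel (B and C): 1 − (1 − 0.980000)(1 − 0.943000) = 0.998860
Series (A, [0.998860], and D): 0.817000 × 0.998860 × 0.787000 = 0.6422

0.6422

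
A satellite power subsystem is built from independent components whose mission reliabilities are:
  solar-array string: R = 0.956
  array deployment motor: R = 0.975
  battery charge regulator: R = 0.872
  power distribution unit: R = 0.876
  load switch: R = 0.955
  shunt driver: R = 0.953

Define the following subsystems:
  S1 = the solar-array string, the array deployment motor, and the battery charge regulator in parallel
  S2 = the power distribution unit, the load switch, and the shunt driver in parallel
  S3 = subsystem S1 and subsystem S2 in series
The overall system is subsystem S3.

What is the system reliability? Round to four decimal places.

Parallel (solar-array string, array deployment motor, and battery charge regulator): 1 − (1 − 0.956000)(1 − 0.975000)(1 − 0.872000) = 0.999859
Parallel (power distribution unit, load switch, and shunt driver): 1 − (1 − 0.876000)(1 − 0.955000)(1 − 0.953000) = 0.999738
Series ([0.999859] and [0.999738]): 0.999859 × 0.999738 = 0.9996

0.9996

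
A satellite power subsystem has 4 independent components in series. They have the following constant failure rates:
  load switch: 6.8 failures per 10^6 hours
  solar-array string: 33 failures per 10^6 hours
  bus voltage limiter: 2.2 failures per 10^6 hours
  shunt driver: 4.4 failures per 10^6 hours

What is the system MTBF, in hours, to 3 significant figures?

Series of exponential components: λ_sys = Σ λ_i
λ_sys = 0.0000068 + 0.000033 + 0.0000022 + 0.0000044 = 4.6400e-05 /h
MTBF = 1 / λ_sys = 21600 h

21600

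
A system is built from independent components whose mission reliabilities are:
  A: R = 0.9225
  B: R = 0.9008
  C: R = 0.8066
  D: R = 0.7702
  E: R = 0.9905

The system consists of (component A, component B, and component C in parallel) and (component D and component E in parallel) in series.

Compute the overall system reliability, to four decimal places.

0.9963

Parallel (A, B, and C): 1 − (1 − 0.922500)(1 − 0.900800)(1 − 0.806600) = 0.998513
Parallel (D and E): 1 − (1 − 0.770200)(1 − 0.990500) = 0.997817
Series ([0.998513] and [0.997817]): 0.998513 × 0.997817 = 0.9963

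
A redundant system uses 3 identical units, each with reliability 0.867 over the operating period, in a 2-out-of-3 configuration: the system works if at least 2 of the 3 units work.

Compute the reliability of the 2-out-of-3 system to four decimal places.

R = Σ_{i=2}^{3} C(3,i) p^i (1−p)^{3−i} with p = 0.867
C(3,2)·0.867^2·0.133^1 = 0.299924
C(3,3)·0.867^3·0.133^0 = 0.651714
Sum = 0.9516

0.9516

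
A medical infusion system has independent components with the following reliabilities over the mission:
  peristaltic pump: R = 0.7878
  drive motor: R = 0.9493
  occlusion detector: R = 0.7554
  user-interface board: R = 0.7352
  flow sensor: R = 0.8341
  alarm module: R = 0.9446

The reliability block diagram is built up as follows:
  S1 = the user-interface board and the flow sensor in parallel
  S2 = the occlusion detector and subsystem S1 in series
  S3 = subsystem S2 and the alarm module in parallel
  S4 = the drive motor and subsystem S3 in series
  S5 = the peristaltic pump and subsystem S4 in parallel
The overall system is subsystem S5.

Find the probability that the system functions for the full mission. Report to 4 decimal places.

Parallel (user-interface board and flow sensor): 1 − (1 − 0.735200)(1 − 0.834100) = 0.956070
Series (occlusion detector and [0.956070]): 0.755400 × 0.956070 = 0.722215
Parallel ([0.722215] and alarm module): 1 − (1 − 0.722215)(1 − 0.944600) = 0.984611
Series (drive motor and [0.984611]): 0.949300 × 0.984611 = 0.934691
Parallel (peristaltic pump and [0.934691]): 1 − (1 − 0.787800)(1 − 0.934691) = 0.9861

0.9861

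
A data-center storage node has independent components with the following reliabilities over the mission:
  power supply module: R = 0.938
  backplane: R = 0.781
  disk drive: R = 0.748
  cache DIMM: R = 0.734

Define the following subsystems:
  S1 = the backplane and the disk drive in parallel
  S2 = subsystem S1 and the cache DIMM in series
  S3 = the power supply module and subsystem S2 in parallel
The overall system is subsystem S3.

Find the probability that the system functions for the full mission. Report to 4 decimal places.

Parallel (backplane and disk drive): 1 − (1 − 0.781000)(1 − 0.748000) = 0.944812
Series ([0.944812] and cache DIMM): 0.944812 × 0.734000 = 0.693492
Parallel (power supply module and [0.693492]): 1 − (1 − 0.938000)(1 − 0.693492) = 0.9810

0.9810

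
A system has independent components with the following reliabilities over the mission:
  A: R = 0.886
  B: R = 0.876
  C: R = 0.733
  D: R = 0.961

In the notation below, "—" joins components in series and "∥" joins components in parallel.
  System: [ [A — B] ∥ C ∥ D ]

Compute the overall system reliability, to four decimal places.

0.9977

Series (A and B): 0.886000 × 0.876000 = 0.776136
Parallel ([0.776136], C, and D): 1 − (1 − 0.776136)(1 − 0.733000)(1 − 0.961000) = 0.9977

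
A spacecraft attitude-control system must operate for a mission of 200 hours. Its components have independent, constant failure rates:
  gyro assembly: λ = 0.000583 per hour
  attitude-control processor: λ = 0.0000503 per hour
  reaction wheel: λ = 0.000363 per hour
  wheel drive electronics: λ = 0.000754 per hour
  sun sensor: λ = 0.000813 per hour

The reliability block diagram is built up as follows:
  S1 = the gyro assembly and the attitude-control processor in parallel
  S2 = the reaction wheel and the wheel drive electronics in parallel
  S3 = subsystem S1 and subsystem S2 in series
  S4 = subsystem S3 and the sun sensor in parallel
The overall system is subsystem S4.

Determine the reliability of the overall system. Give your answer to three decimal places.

0.998

R(gyro assembly) = exp(−0.000583 × 200) = 0.88994
R(attitude-control processor) = exp(−0.0000503 × 200) = 0.98999
R(reaction wheel) = exp(−0.000363 × 200) = 0.92997
R(wheel drive electronics) = exp(−0.000754 × 200) = 0.86002
R(sun sensor) = exp(−0.000813 × 200) = 0.84993
Parallel (gyro assembly and attitude-control processor): 1 − (1 − 0.88994)(1 − 0.98999) = 0.99890
Parallel (reaction wheel and wheel drive electronics): 1 − (1 − 0.92997)(1 − 0.86002) = 0.99020
Series ([0.99890] and [0.99020]): 0.99890 × 0.99020 = 0.98911
Parallel ([0.98911] and sun sensor): 1 − (1 − 0.98911)(1 − 0.84993) = 0.998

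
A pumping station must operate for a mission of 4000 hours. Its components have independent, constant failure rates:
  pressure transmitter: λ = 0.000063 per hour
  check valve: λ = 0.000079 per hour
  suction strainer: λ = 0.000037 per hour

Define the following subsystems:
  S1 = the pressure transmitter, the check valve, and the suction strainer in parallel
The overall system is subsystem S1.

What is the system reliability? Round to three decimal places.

R(pressure transmitter) = exp(−0.000063 × 4000) = 0.77724
R(check valve) = exp(−0.000079 × 4000) = 0.72906
R(suction strainer) = exp(−0.000037 × 4000) = 0.86243
Parallel (pressure transmitter, check valve, and suction strainer): 1 − (1 − 0.77724)(1 − 0.72906)(1 − 0.86243) = 0.992

0.992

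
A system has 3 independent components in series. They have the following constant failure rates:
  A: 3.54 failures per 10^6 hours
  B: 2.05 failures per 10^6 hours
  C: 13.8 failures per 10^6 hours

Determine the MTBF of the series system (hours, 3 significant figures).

Series of exponential components: λ_sys = Σ λ_i
λ_sys = 0.00000354 + 0.00000205 + 0.0000138 = 1.9390e-05 /h
MTBF = 1 / λ_sys = 51600 h

51600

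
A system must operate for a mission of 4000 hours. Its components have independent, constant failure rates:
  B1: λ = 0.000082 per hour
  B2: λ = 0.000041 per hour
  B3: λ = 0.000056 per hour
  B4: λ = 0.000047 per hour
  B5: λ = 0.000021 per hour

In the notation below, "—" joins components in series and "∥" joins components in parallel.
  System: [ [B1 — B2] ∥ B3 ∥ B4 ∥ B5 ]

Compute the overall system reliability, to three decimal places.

R(B1) = exp(−0.000082 × 4000) = 0.72036
R(B2) = exp(−0.000041 × 4000) = 0.84874
R(B3) = exp(−0.000056 × 4000) = 0.79932
R(B4) = exp(−0.000047 × 4000) = 0.82861
R(B5) = exp(−0.000021 × 4000) = 0.91943
Series (B1 and B2): 0.72036 × 0.84874 = 0.61140
Parallel ([0.61140], B3, B4, and B5): 1 − (1 − 0.61140)(1 − 0.79932)(1 − 0.82861)(1 − 0.91943) = 0.999

0.999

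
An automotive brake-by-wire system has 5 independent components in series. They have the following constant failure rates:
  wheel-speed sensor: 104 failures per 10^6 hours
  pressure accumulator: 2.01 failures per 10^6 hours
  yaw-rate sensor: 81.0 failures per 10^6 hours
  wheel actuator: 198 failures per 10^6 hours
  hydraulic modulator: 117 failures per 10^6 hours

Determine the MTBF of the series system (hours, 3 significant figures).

1990

Series of exponential components: λ_sys = Σ λ_i
λ_sys = 0.000104 + 0.00000201 + 0.0000810 + 0.000198 + 0.000117 = 5.0201e-04 /h
MTBF = 1 / λ_sys = 1990 h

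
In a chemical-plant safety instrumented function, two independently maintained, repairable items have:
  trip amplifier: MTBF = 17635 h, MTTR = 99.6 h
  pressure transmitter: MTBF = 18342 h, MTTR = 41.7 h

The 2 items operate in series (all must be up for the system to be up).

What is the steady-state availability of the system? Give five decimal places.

0.99213

A(trip amplifier) = MTBF/(MTBF+MTTR) = 17635/(17635+99.6) = 0.994384
A(pressure transmitter) = MTBF/(MTBF+MTTR) = 18342/(18342+41.7) = 0.997732
Series availability: 0.994384 × 0.997732 = 0.99213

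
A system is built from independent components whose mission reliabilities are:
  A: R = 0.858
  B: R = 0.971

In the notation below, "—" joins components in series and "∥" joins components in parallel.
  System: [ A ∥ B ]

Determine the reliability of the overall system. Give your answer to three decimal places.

0.996

Parallel (A and B): 1 − (1 − 0.85800)(1 − 0.97100) = 0.996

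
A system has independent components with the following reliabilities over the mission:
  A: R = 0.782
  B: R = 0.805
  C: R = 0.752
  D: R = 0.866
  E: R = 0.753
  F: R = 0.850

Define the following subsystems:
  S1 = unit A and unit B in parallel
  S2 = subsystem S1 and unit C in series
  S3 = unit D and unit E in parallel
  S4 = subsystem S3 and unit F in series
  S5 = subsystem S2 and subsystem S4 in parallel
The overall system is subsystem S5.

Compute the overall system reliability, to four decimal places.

0.9501

Parallel (A and B): 1 − (1 − 0.782000)(1 − 0.805000) = 0.957490
Series ([0.957490] and C): 0.957490 × 0.752000 = 0.720032
Parallel (D and E): 1 − (1 − 0.866000)(1 − 0.753000) = 0.966902
Series ([0.966902] and F): 0.966902 × 0.850000 = 0.821867
Parallel ([0.720032] and [0.821867]): 1 − (1 − 0.720032)(1 − 0.821867) = 0.9501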